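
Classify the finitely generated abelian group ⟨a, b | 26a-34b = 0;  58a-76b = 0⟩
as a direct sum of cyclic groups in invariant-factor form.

Answer: M ≅ ℤ/2 ⊕ ℤ/2

Derivation:
rank_ℚ(R)=2; free=2−2=0
SNF(R) diag = [2, 2] → torsion [2, 2]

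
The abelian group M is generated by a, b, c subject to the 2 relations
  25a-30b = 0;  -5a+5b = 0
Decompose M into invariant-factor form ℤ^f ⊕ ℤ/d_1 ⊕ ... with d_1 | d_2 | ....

rank_ℚ(R)=2; free=3−2=1
SNF(R) diag = [5, 5] → torsion [5, 5]

Answer: M ≅ ℤ^1 ⊕ ℤ/5 ⊕ ℤ/5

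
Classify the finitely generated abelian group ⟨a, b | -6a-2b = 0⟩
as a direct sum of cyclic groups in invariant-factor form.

Answer: M ≅ ℤ^1 ⊕ ℤ/2

Derivation:
rank_ℚ(R)=1; free=2−1=1
SNF(R) diag = [2] → torsion [2]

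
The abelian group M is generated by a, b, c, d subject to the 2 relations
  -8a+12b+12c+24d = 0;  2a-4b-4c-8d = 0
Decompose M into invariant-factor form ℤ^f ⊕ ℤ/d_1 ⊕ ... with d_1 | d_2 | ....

Answer: M ≅ ℤ^2 ⊕ ℤ/2 ⊕ ℤ/4

Derivation:
rank_ℚ(R)=2; free=4−2=2
SNF(R) diag = [2, 4] → torsion [2, 4]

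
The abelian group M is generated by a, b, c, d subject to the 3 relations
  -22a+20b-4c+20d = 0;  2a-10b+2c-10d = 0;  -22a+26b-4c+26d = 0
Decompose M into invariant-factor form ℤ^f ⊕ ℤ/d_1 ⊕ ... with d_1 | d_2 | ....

rank_ℚ(R)=3; free=4−3=1
SNF(R) diag = [2, 6, 18] → torsion [2, 6, 18]

Answer: M ≅ ℤ^1 ⊕ ℤ/2 ⊕ ℤ/6 ⊕ ℤ/18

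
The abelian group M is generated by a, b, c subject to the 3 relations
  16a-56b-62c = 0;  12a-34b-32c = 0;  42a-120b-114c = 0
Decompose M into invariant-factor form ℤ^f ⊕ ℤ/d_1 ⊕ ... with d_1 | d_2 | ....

rank_ℚ(R)=3; free=3−3=0
SNF(R) diag = [2, 2, 6] → torsion [2, 2, 6]

Answer: M ≅ ℤ/2 ⊕ ℤ/2 ⊕ ℤ/6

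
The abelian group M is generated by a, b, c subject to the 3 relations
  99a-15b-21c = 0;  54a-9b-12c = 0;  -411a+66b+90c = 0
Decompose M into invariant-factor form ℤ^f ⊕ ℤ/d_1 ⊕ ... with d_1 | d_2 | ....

Answer: M ≅ ℤ/3 ⊕ ℤ/3 ⊕ ℤ/3

Derivation:
rank_ℚ(R)=3; free=3−3=0
SNF(R) diag = [3, 3, 3] → torsion [3, 3, 3]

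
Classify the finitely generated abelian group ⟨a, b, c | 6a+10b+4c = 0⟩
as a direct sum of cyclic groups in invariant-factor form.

Answer: M ≅ ℤ^2 ⊕ ℤ/2

Derivation:
rank_ℚ(R)=1; free=3−1=2
SNF(R) diag = [2] → torsion [2]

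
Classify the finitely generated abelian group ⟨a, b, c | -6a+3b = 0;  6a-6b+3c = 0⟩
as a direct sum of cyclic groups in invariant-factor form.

Answer: M ≅ ℤ^1 ⊕ ℤ/3 ⊕ ℤ/3

Derivation:
rank_ℚ(R)=2; free=3−2=1
SNF(R) diag = [3, 3] → torsion [3, 3]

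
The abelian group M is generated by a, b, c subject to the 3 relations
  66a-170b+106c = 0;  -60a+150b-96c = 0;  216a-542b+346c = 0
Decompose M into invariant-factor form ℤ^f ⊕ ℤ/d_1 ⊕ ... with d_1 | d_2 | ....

Answer: M ≅ ℤ/2 ⊕ ℤ/6 ⊕ ℤ/6

Derivation:
rank_ℚ(R)=3; free=3−3=0
SNF(R) diag = [2, 6, 6] → torsion [2, 6, 6]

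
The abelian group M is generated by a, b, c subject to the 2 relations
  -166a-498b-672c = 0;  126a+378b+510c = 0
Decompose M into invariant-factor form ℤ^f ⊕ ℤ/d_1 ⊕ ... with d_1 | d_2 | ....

rank_ℚ(R)=2; free=3−2=1
SNF(R) diag = [2, 6] → torsion [2, 6]

Answer: M ≅ ℤ^1 ⊕ ℤ/2 ⊕ ℤ/6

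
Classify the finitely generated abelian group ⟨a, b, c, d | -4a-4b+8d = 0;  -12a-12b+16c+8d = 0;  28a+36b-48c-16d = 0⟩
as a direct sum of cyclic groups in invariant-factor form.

Answer: M ≅ ℤ^1 ⊕ ℤ/4 ⊕ ℤ/8 ⊕ ℤ/16

Derivation:
rank_ℚ(R)=3; free=4−3=1
SNF(R) diag = [4, 8, 16] → torsion [4, 8, 16]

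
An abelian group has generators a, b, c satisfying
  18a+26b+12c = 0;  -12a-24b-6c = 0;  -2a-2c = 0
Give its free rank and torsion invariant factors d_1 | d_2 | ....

Answer: M ≅ ℤ/2 ⊕ ℤ/2 ⊕ ℤ/6

Derivation:
rank_ℚ(R)=3; free=3−3=0
SNF(R) diag = [2, 2, 6] → torsion [2, 2, 6]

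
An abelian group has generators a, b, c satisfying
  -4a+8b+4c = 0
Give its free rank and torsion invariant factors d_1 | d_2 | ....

Answer: M ≅ ℤ^2 ⊕ ℤ/4

Derivation:
rank_ℚ(R)=1; free=3−1=2
SNF(R) diag = [4] → torsion [4]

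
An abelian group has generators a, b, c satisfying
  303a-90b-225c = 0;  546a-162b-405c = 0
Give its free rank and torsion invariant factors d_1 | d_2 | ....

Answer: M ≅ ℤ^1 ⊕ ℤ/3 ⊕ ℤ/9

Derivation:
rank_ℚ(R)=2; free=3−2=1
SNF(R) diag = [3, 9] → torsion [3, 9]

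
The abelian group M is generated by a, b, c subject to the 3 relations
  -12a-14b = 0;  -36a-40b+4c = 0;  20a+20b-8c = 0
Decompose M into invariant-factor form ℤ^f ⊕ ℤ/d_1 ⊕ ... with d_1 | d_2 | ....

Answer: M ≅ ℤ/2 ⊕ ℤ/4 ⊕ ℤ/4

Derivation:
rank_ℚ(R)=3; free=3−3=0
SNF(R) diag = [2, 4, 4] → torsion [2, 4, 4]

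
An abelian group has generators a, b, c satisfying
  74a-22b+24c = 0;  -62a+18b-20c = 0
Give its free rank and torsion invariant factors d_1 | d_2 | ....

Answer: M ≅ ℤ^1 ⊕ ℤ/2 ⊕ ℤ/4

Derivation:
rank_ℚ(R)=2; free=3−2=1
SNF(R) diag = [2, 4] → torsion [2, 4]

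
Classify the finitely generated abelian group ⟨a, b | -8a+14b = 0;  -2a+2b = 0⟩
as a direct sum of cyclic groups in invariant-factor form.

rank_ℚ(R)=2; free=2−2=0
SNF(R) diag = [2, 6] → torsion [2, 6]

Answer: M ≅ ℤ/2 ⊕ ℤ/6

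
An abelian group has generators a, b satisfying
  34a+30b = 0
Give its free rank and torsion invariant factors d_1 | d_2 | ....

Answer: M ≅ ℤ^1 ⊕ ℤ/2

Derivation:
rank_ℚ(R)=1; free=2−1=1
SNF(R) diag = [2] → torsion [2]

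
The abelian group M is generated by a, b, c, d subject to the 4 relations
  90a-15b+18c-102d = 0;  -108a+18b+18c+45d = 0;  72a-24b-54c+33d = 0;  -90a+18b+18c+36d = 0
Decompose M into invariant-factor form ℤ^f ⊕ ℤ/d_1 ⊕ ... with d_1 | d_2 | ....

Answer: M ≅ ℤ/3 ⊕ ℤ/9 ⊕ ℤ/18 ⊕ ℤ/36

Derivation:
rank_ℚ(R)=4; free=4−4=0
SNF(R) diag = [3, 9, 18, 36] → torsion [3, 9, 18, 36]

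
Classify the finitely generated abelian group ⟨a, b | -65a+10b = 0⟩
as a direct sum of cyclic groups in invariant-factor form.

rank_ℚ(R)=1; free=2−1=1
SNF(R) diag = [5] → torsion [5]

Answer: M ≅ ℤ^1 ⊕ ℤ/5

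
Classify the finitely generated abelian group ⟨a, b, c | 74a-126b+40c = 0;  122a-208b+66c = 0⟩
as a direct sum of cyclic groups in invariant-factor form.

Answer: M ≅ ℤ^1 ⊕ ℤ/2 ⊕ ℤ/2

Derivation:
rank_ℚ(R)=2; free=3−2=1
SNF(R) diag = [2, 2] → torsion [2, 2]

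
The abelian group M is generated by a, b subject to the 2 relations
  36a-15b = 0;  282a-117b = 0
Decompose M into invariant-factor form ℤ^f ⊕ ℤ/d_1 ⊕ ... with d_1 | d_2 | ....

Answer: M ≅ ℤ/3 ⊕ ℤ/6

Derivation:
rank_ℚ(R)=2; free=2−2=0
SNF(R) diag = [3, 6] → torsion [3, 6]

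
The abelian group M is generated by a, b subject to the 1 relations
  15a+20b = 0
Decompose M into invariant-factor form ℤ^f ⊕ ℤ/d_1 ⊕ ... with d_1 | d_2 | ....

Answer: M ≅ ℤ^1 ⊕ ℤ/5

Derivation:
rank_ℚ(R)=1; free=2−1=1
SNF(R) diag = [5] → torsion [5]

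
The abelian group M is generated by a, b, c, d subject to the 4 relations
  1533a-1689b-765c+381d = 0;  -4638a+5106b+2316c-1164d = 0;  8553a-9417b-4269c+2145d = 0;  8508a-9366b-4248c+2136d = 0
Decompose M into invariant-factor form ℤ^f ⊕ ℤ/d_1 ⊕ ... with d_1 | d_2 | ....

rank_ℚ(R)=4; free=4−4=0
SNF(R) diag = [3, 6, 18, 36] → torsion [3, 6, 18, 36]

Answer: M ≅ ℤ/3 ⊕ ℤ/6 ⊕ ℤ/18 ⊕ ℤ/36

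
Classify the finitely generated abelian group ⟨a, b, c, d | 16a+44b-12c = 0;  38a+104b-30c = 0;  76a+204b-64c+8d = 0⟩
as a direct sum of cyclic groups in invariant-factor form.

Answer: M ≅ ℤ^1 ⊕ ℤ/2 ⊕ ℤ/4 ⊕ ℤ/8

Derivation:
rank_ℚ(R)=3; free=4−3=1
SNF(R) diag = [2, 4, 8] → torsion [2, 4, 8]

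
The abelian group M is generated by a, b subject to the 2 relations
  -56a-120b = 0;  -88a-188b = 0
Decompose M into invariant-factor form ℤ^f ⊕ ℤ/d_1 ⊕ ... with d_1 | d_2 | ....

rank_ℚ(R)=2; free=2−2=0
SNF(R) diag = [4, 8] → torsion [4, 8]

Answer: M ≅ ℤ/4 ⊕ ℤ/8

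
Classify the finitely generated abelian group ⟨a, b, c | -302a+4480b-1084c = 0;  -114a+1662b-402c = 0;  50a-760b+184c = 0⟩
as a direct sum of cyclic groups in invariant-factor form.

Answer: M ≅ ℤ/2 ⊕ ℤ/6 ⊕ ℤ/12

Derivation:
rank_ℚ(R)=3; free=3−3=0
SNF(R) diag = [2, 6, 12] → torsion [2, 6, 12]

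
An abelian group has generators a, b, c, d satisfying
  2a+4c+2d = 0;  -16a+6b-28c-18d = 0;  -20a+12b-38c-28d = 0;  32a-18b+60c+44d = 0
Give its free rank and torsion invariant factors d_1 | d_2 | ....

rank_ℚ(R)=4; free=4−4=0
SNF(R) diag = [2, 2, 2, 6] → torsion [2, 2, 2, 6]

Answer: M ≅ ℤ/2 ⊕ ℤ/2 ⊕ ℤ/2 ⊕ ℤ/6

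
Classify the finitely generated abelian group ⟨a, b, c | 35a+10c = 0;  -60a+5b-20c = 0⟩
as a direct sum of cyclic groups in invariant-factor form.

Answer: M ≅ ℤ^1 ⊕ ℤ/5 ⊕ ℤ/5

Derivation:
rank_ℚ(R)=2; free=3−2=1
SNF(R) diag = [5, 5] → torsion [5, 5]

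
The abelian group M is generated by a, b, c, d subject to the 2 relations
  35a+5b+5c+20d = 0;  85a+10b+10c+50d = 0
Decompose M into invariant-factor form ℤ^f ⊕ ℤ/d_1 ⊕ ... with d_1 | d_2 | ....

rank_ℚ(R)=2; free=4−2=2
SNF(R) diag = [5, 5] → torsion [5, 5]

Answer: M ≅ ℤ^2 ⊕ ℤ/5 ⊕ ℤ/5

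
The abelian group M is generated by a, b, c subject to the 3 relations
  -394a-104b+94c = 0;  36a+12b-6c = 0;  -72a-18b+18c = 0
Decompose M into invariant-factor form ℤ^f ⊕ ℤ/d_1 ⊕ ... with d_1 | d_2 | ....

rank_ℚ(R)=3; free=3−3=0
SNF(R) diag = [2, 6, 18] → torsion [2, 6, 18]

Answer: M ≅ ℤ/2 ⊕ ℤ/6 ⊕ ℤ/18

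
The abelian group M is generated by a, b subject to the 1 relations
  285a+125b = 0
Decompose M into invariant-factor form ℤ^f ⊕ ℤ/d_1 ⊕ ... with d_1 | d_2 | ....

Answer: M ≅ ℤ^1 ⊕ ℤ/5

Derivation:
rank_ℚ(R)=1; free=2−1=1
SNF(R) diag = [5] → torsion [5]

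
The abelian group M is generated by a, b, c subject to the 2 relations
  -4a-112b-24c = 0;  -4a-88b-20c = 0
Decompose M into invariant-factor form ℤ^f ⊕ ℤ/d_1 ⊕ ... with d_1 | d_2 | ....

rank_ℚ(R)=2; free=3−2=1
SNF(R) diag = [4, 4] → torsion [4, 4]

Answer: M ≅ ℤ^1 ⊕ ℤ/4 ⊕ ℤ/4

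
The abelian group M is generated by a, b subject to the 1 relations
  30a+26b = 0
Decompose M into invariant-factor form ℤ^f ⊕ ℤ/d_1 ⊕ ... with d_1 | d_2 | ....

rank_ℚ(R)=1; free=2−1=1
SNF(R) diag = [2] → torsion [2]

Answer: M ≅ ℤ^1 ⊕ ℤ/2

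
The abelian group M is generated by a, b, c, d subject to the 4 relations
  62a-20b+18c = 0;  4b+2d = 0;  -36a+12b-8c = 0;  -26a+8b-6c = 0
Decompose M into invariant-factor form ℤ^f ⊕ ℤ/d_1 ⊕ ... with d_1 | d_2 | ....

Answer: M ≅ ℤ/2 ⊕ ℤ/2 ⊕ ℤ/4 ⊕ ℤ/12

Derivation:
rank_ℚ(R)=4; free=4−4=0
SNF(R) diag = [2, 2, 4, 12] → torsion [2, 2, 4, 12]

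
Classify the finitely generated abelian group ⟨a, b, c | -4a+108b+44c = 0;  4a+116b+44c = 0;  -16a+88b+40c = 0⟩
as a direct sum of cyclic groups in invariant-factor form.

Answer: M ≅ ℤ/4 ⊕ ℤ/8 ⊕ ℤ/24

Derivation:
rank_ℚ(R)=3; free=3−3=0
SNF(R) diag = [4, 8, 24] → torsion [4, 8, 24]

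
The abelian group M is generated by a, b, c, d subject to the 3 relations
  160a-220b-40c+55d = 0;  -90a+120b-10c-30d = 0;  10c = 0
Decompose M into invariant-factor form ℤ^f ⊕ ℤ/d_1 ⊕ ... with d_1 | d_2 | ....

rank_ℚ(R)=3; free=4−3=1
SNF(R) diag = [5, 10, 30] → torsion [5, 10, 30]

Answer: M ≅ ℤ^1 ⊕ ℤ/5 ⊕ ℤ/10 ⊕ ℤ/30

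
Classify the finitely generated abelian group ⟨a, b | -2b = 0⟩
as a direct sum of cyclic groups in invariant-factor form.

rank_ℚ(R)=1; free=2−1=1
SNF(R) diag = [2] → torsion [2]

Answer: M ≅ ℤ^1 ⊕ ℤ/2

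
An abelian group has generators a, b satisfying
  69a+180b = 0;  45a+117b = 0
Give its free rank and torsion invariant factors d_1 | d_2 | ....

Answer: M ≅ ℤ/3 ⊕ ℤ/9

Derivation:
rank_ℚ(R)=2; free=2−2=0
SNF(R) diag = [3, 9] → torsion [3, 9]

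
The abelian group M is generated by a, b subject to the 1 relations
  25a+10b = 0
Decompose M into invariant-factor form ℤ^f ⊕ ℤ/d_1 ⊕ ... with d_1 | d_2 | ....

rank_ℚ(R)=1; free=2−1=1
SNF(R) diag = [5] → torsion [5]

Answer: M ≅ ℤ^1 ⊕ ℤ/5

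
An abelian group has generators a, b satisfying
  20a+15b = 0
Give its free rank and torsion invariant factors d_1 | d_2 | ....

rank_ℚ(R)=1; free=2−1=1
SNF(R) diag = [5] → torsion [5]

Answer: M ≅ ℤ^1 ⊕ ℤ/5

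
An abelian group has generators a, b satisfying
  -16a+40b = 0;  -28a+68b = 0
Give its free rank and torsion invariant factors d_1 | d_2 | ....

Answer: M ≅ ℤ/4 ⊕ ℤ/8

Derivation:
rank_ℚ(R)=2; free=2−2=0
SNF(R) diag = [4, 8] → torsion [4, 8]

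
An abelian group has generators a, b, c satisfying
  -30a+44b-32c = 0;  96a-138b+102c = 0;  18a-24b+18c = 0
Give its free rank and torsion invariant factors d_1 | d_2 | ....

rank_ℚ(R)=3; free=3−3=0
SNF(R) diag = [2, 6, 6] → torsion [2, 6, 6]

Answer: M ≅ ℤ/2 ⊕ ℤ/6 ⊕ ℤ/6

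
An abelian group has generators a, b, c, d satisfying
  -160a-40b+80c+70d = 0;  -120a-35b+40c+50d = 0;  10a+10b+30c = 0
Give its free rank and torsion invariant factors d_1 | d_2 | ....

Answer: M ≅ ℤ^1 ⊕ ℤ/5 ⊕ ℤ/10 ⊕ ℤ/10

Derivation:
rank_ℚ(R)=3; free=4−3=1
SNF(R) diag = [5, 10, 10] → torsion [5, 10, 10]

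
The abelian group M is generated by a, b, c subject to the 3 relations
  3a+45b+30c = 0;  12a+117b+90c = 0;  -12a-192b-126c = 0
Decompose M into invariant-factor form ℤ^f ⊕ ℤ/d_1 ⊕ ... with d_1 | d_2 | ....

rank_ℚ(R)=3; free=3−3=0
SNF(R) diag = [3, 3, 6] → torsion [3, 3, 6]

Answer: M ≅ ℤ/3 ⊕ ℤ/3 ⊕ ℤ/6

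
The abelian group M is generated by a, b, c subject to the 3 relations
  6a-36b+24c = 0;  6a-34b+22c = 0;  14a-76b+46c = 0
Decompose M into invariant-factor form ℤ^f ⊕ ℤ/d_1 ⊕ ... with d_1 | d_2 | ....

Answer: M ≅ ℤ/2 ⊕ ℤ/2 ⊕ ℤ/6

Derivation:
rank_ℚ(R)=3; free=3−3=0
SNF(R) diag = [2, 2, 6] → torsion [2, 2, 6]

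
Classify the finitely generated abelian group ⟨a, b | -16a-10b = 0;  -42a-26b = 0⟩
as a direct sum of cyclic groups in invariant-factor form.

rank_ℚ(R)=2; free=2−2=0
SNF(R) diag = [2, 2] → torsion [2, 2]

Answer: M ≅ ℤ/2 ⊕ ℤ/2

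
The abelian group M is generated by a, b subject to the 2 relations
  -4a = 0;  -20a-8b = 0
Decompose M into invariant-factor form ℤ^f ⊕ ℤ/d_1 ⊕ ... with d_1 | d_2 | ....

Answer: M ≅ ℤ/4 ⊕ ℤ/8

Derivation:
rank_ℚ(R)=2; free=2−2=0
SNF(R) diag = [4, 8] → torsion [4, 8]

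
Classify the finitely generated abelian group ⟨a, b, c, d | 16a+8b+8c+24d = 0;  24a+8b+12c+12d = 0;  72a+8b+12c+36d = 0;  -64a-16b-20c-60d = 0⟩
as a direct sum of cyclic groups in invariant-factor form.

rank_ℚ(R)=4; free=4−4=0
SNF(R) diag = [4, 8, 24, 24] → torsion [4, 8, 24, 24]

Answer: M ≅ ℤ/4 ⊕ ℤ/8 ⊕ ℤ/24 ⊕ ℤ/24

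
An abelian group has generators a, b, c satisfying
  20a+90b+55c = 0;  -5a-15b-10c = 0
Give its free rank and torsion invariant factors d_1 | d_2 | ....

rank_ℚ(R)=2; free=3−2=1
SNF(R) diag = [5, 15] → torsion [5, 15]

Answer: M ≅ ℤ^1 ⊕ ℤ/5 ⊕ ℤ/15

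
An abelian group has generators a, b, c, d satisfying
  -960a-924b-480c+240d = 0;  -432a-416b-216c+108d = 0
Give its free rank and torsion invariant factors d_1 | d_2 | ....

Answer: M ≅ ℤ^2 ⊕ ℤ/4 ⊕ ℤ/12

Derivation:
rank_ℚ(R)=2; free=4−2=2
SNF(R) diag = [4, 12] → torsion [4, 12]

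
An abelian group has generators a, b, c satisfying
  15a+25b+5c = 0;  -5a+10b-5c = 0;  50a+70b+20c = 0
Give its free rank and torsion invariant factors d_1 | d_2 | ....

rank_ℚ(R)=3; free=3−3=0
SNF(R) diag = [5, 5, 10] → torsion [5, 5, 10]

Answer: M ≅ ℤ/5 ⊕ ℤ/5 ⊕ ℤ/10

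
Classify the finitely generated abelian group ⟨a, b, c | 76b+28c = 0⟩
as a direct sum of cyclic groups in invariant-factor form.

Answer: M ≅ ℤ^2 ⊕ ℤ/4

Derivation:
rank_ℚ(R)=1; free=3−1=2
SNF(R) diag = [4] → torsion [4]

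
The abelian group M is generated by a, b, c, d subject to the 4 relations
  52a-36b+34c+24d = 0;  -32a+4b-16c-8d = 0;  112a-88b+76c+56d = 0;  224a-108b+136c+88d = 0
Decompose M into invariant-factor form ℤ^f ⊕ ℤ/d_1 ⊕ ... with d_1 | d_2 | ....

Answer: M ≅ ℤ/2 ⊕ ℤ/4 ⊕ ℤ/8 ⊕ ℤ/16

Derivation:
rank_ℚ(R)=4; free=4−4=0
SNF(R) diag = [2, 4, 8, 16] → torsion [2, 4, 8, 16]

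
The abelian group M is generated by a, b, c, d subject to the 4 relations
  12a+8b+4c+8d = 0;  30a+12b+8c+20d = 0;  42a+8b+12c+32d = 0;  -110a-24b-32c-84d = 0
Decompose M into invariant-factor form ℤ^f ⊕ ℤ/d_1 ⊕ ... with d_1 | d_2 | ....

Answer: M ≅ ℤ/2 ⊕ ℤ/4 ⊕ ℤ/4 ⊕ ℤ/4

Derivation:
rank_ℚ(R)=4; free=4−4=0
SNF(R) diag = [2, 4, 4, 4] → torsion [2, 4, 4, 4]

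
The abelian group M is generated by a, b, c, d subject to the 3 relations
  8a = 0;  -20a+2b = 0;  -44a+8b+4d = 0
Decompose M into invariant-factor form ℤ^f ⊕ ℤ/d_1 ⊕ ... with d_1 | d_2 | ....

rank_ℚ(R)=3; free=4−3=1
SNF(R) diag = [2, 4, 8] → torsion [2, 4, 8]

Answer: M ≅ ℤ^1 ⊕ ℤ/2 ⊕ ℤ/4 ⊕ ℤ/8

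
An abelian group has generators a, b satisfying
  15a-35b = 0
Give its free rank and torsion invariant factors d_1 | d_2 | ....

Answer: M ≅ ℤ^1 ⊕ ℤ/5

Derivation:
rank_ℚ(R)=1; free=2−1=1
SNF(R) diag = [5] → torsion [5]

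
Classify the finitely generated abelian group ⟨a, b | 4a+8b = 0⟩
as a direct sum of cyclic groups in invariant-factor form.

rank_ℚ(R)=1; free=2−1=1
SNF(R) diag = [4] → torsion [4]

Answer: M ≅ ℤ^1 ⊕ ℤ/4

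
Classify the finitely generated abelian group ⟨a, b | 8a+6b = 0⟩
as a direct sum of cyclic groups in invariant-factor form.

Answer: M ≅ ℤ^1 ⊕ ℤ/2

Derivation:
rank_ℚ(R)=1; free=2−1=1
SNF(R) diag = [2] → torsion [2]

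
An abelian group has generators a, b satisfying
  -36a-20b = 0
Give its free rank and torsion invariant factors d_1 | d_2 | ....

Answer: M ≅ ℤ^1 ⊕ ℤ/4

Derivation:
rank_ℚ(R)=1; free=2−1=1
SNF(R) diag = [4] → torsion [4]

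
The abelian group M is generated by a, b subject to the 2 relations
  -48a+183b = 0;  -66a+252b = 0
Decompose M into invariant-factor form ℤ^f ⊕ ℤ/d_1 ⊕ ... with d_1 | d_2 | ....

rank_ℚ(R)=2; free=2−2=0
SNF(R) diag = [3, 6] → torsion [3, 6]

Answer: M ≅ ℤ/3 ⊕ ℤ/6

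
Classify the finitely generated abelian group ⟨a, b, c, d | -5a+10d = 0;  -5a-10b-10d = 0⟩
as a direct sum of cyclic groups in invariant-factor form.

Answer: M ≅ ℤ^2 ⊕ ℤ/5 ⊕ ℤ/10

Derivation:
rank_ℚ(R)=2; free=4−2=2
SNF(R) diag = [5, 10] → torsion [5, 10]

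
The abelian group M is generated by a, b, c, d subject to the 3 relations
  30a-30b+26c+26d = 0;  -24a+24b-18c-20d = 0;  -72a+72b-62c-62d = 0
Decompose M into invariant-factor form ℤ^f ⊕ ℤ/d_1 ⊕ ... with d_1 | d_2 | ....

Answer: M ≅ ℤ^1 ⊕ ℤ/2 ⊕ ℤ/2 ⊕ ℤ/6

Derivation:
rank_ℚ(R)=3; free=4−3=1
SNF(R) diag = [2, 2, 6] → torsion [2, 2, 6]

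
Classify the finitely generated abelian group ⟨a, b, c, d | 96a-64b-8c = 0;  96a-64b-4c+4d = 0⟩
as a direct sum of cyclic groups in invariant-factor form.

Answer: M ≅ ℤ^2 ⊕ ℤ/4 ⊕ ℤ/8

Derivation:
rank_ℚ(R)=2; free=4−2=2
SNF(R) diag = [4, 8] → torsion [4, 8]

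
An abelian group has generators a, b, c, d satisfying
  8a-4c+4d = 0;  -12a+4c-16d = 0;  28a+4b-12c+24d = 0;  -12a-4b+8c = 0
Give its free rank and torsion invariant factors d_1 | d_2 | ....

rank_ℚ(R)=4; free=4−4=0
SNF(R) diag = [4, 4, 4, 4] → torsion [4, 4, 4, 4]

Answer: M ≅ ℤ/4 ⊕ ℤ/4 ⊕ ℤ/4 ⊕ ℤ/4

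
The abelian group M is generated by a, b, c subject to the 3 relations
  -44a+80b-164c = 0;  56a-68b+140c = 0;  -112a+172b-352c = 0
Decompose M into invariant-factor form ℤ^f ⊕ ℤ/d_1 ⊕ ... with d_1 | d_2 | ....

Answer: M ≅ ℤ/4 ⊕ ℤ/12 ⊕ ℤ/36

Derivation:
rank_ℚ(R)=3; free=3−3=0
SNF(R) diag = [4, 12, 36] → torsion [4, 12, 36]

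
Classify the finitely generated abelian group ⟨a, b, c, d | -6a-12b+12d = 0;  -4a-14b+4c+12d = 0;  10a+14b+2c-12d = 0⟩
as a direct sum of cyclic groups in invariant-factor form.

rank_ℚ(R)=3; free=4−3=1
SNF(R) diag = [2, 6, 6] → torsion [2, 6, 6]

Answer: M ≅ ℤ^1 ⊕ ℤ/2 ⊕ ℤ/6 ⊕ ℤ/6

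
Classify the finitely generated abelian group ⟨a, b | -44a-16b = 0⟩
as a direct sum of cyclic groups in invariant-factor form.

rank_ℚ(R)=1; free=2−1=1
SNF(R) diag = [4] → torsion [4]

Answer: M ≅ ℤ^1 ⊕ ℤ/4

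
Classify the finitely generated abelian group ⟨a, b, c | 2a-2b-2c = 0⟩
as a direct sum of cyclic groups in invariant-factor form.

Answer: M ≅ ℤ^2 ⊕ ℤ/2

Derivation:
rank_ℚ(R)=1; free=3−1=2
SNF(R) diag = [2] → torsion [2]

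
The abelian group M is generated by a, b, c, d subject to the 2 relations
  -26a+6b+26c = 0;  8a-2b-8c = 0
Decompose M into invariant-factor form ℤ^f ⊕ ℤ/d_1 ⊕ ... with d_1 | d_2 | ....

rank_ℚ(R)=2; free=4−2=2
SNF(R) diag = [2, 2] → torsion [2, 2]

Answer: M ≅ ℤ^2 ⊕ ℤ/2 ⊕ ℤ/2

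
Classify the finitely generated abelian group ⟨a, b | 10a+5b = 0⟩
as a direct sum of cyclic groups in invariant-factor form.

Answer: M ≅ ℤ^1 ⊕ ℤ/5

Derivation:
rank_ℚ(R)=1; free=2−1=1
SNF(R) diag = [5] → torsion [5]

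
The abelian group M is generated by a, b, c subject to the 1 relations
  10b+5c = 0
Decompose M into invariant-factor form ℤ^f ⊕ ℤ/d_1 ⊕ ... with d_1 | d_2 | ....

Answer: M ≅ ℤ^2 ⊕ ℤ/5

Derivation:
rank_ℚ(R)=1; free=3−1=2
SNF(R) diag = [5] → torsion [5]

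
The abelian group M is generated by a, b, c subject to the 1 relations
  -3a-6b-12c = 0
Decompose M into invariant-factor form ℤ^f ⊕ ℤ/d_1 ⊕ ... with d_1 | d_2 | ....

rank_ℚ(R)=1; free=3−1=2
SNF(R) diag = [3] → torsion [3]

Answer: M ≅ ℤ^2 ⊕ ℤ/3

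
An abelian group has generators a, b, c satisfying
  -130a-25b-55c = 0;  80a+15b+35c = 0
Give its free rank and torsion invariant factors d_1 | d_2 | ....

rank_ℚ(R)=2; free=3−2=1
SNF(R) diag = [5, 10] → torsion [5, 10]

Answer: M ≅ ℤ^1 ⊕ ℤ/5 ⊕ ℤ/10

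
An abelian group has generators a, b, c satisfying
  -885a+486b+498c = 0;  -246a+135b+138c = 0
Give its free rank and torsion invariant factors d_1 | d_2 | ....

rank_ℚ(R)=2; free=3−2=1
SNF(R) diag = [3, 9] → torsion [3, 9]

Answer: M ≅ ℤ^1 ⊕ ℤ/3 ⊕ ℤ/9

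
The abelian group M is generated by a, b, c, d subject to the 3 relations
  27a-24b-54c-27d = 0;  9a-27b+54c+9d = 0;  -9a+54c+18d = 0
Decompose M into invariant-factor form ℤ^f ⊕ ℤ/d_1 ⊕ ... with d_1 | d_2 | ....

Answer: M ≅ ℤ^1 ⊕ ℤ/3 ⊕ ℤ/9 ⊕ ℤ/27

Derivation:
rank_ℚ(R)=3; free=4−3=1
SNF(R) diag = [3, 9, 27] → torsion [3, 9, 27]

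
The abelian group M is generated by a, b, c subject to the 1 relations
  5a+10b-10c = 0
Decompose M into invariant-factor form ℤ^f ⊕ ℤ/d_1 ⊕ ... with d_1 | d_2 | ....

rank_ℚ(R)=1; free=3−1=2
SNF(R) diag = [5] → torsion [5]

Answer: M ≅ ℤ^2 ⊕ ℤ/5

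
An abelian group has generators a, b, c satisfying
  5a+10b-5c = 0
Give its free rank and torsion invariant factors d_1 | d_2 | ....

rank_ℚ(R)=1; free=3−1=2
SNF(R) diag = [5] → torsion [5]

Answer: M ≅ ℤ^2 ⊕ ℤ/5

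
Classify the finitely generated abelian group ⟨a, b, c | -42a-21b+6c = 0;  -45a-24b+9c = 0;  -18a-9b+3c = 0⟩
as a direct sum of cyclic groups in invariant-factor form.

Answer: M ≅ ℤ/3 ⊕ ℤ/3 ⊕ ℤ/3

Derivation:
rank_ℚ(R)=3; free=3−3=0
SNF(R) diag = [3, 3, 3] → torsion [3, 3, 3]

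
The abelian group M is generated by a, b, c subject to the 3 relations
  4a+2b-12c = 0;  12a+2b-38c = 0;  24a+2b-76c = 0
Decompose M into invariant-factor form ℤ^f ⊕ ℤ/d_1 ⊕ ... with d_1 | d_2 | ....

rank_ℚ(R)=3; free=3−3=0
SNF(R) diag = [2, 2, 4] → torsion [2, 2, 4]

Answer: M ≅ ℤ/2 ⊕ ℤ/2 ⊕ ℤ/4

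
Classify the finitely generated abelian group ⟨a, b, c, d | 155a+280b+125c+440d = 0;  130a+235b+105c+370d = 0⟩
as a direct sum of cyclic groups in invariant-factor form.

Answer: M ≅ ℤ^2 ⊕ ℤ/5 ⊕ ℤ/5

Derivation:
rank_ℚ(R)=2; free=4−2=2
SNF(R) diag = [5, 5] → torsion [5, 5]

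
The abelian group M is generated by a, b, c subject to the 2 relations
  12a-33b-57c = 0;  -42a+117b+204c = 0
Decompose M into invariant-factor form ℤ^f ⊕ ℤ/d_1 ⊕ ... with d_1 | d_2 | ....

rank_ℚ(R)=2; free=3−2=1
SNF(R) diag = [3, 3] → torsion [3, 3]

Answer: M ≅ ℤ^1 ⊕ ℤ/3 ⊕ ℤ/3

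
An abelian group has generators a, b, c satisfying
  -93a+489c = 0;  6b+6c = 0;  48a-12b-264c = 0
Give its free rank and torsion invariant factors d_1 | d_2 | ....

rank_ℚ(R)=3; free=3−3=0
SNF(R) diag = [3, 6, 12] → torsion [3, 6, 12]

Answer: M ≅ ℤ/3 ⊕ ℤ/6 ⊕ ℤ/12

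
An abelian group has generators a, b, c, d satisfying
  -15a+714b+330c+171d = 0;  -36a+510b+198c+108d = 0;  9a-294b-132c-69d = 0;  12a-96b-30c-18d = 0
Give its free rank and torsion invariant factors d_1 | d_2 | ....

rank_ℚ(R)=4; free=4−4=0
SNF(R) diag = [3, 6, 6, 18] → torsion [3, 6, 6, 18]

Answer: M ≅ ℤ/3 ⊕ ℤ/6 ⊕ ℤ/6 ⊕ ℤ/18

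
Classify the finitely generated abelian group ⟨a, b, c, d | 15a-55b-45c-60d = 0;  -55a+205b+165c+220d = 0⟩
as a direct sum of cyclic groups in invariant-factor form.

rank_ℚ(R)=2; free=4−2=2
SNF(R) diag = [5, 10] → torsion [5, 10]

Answer: M ≅ ℤ^2 ⊕ ℤ/5 ⊕ ℤ/10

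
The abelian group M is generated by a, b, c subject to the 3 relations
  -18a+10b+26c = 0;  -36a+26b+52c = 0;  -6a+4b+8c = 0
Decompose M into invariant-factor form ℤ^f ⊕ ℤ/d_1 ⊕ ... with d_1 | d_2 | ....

Answer: M ≅ ℤ/2 ⊕ ℤ/6 ⊕ ℤ/6

Derivation:
rank_ℚ(R)=3; free=3−3=0
SNF(R) diag = [2, 6, 6] → torsion [2, 6, 6]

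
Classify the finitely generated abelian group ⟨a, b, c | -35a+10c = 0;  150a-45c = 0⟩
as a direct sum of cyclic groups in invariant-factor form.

Answer: M ≅ ℤ^1 ⊕ ℤ/5 ⊕ ℤ/15

Derivation:
rank_ℚ(R)=2; free=3−2=1
SNF(R) diag = [5, 15] → torsion [5, 15]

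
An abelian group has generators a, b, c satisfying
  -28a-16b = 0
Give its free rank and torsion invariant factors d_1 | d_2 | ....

Answer: M ≅ ℤ^2 ⊕ ℤ/4

Derivation:
rank_ℚ(R)=1; free=3−1=2
SNF(R) diag = [4] → torsion [4]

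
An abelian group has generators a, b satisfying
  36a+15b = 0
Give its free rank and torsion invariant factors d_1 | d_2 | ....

Answer: M ≅ ℤ^1 ⊕ ℤ/3

Derivation:
rank_ℚ(R)=1; free=2−1=1
SNF(R) diag = [3] → torsion [3]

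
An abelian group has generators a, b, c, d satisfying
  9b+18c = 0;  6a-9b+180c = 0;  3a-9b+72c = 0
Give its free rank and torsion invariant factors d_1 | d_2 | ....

rank_ℚ(R)=3; free=4−3=1
SNF(R) diag = [3, 9, 18] → torsion [3, 9, 18]

Answer: M ≅ ℤ^1 ⊕ ℤ/3 ⊕ ℤ/9 ⊕ ℤ/18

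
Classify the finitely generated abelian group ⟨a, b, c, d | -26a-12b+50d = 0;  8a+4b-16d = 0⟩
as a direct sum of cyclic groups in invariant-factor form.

rank_ℚ(R)=2; free=4−2=2
SNF(R) diag = [2, 4] → torsion [2, 4]

Answer: M ≅ ℤ^2 ⊕ ℤ/2 ⊕ ℤ/4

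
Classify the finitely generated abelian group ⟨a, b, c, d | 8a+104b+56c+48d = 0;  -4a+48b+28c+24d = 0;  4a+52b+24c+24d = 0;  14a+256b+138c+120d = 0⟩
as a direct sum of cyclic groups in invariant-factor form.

Answer: M ≅ ℤ/2 ⊕ ℤ/4 ⊕ ℤ/8 ⊕ ℤ/24

Derivation:
rank_ℚ(R)=4; free=4−4=0
SNF(R) diag = [2, 4, 8, 24] → torsion [2, 4, 8, 24]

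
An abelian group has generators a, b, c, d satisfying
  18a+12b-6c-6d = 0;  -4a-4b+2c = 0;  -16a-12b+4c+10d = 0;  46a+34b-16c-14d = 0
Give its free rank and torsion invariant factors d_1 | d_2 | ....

rank_ℚ(R)=4; free=4−4=0
SNF(R) diag = [2, 2, 2, 6] → torsion [2, 2, 2, 6]

Answer: M ≅ ℤ/2 ⊕ ℤ/2 ⊕ ℤ/2 ⊕ ℤ/6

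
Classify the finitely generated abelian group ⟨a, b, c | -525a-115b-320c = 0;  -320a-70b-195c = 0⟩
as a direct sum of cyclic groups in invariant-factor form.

rank_ℚ(R)=2; free=3−2=1
SNF(R) diag = [5, 5] → torsion [5, 5]

Answer: M ≅ ℤ^1 ⊕ ℤ/5 ⊕ ℤ/5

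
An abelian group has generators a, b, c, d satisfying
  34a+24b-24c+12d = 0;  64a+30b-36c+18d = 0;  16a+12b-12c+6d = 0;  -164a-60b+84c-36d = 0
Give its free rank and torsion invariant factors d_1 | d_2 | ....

rank_ℚ(R)=4; free=4−4=0
SNF(R) diag = [2, 6, 6, 12] → torsion [2, 6, 6, 12]

Answer: M ≅ ℤ/2 ⊕ ℤ/6 ⊕ ℤ/6 ⊕ ℤ/12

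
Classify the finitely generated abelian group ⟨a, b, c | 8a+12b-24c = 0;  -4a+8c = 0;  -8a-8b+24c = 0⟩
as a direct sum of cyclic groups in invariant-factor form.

rank_ℚ(R)=3; free=3−3=0
SNF(R) diag = [4, 4, 8] → torsion [4, 4, 8]

Answer: M ≅ ℤ/4 ⊕ ℤ/4 ⊕ ℤ/8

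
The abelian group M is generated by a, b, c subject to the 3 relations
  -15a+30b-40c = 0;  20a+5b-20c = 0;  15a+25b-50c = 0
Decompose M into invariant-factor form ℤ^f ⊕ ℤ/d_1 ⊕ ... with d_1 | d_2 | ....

rank_ℚ(R)=3; free=3−3=0
SNF(R) diag = [5, 5, 10] → torsion [5, 5, 10]

Answer: M ≅ ℤ/5 ⊕ ℤ/5 ⊕ ℤ/10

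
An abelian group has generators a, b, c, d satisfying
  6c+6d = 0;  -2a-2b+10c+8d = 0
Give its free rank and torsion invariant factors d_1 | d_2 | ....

Answer: M ≅ ℤ^2 ⊕ ℤ/2 ⊕ ℤ/6

Derivation:
rank_ℚ(R)=2; free=4−2=2
SNF(R) diag = [2, 6] → torsion [2, 6]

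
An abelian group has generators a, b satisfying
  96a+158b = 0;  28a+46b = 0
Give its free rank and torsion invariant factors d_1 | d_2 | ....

Answer: M ≅ ℤ/2 ⊕ ℤ/4

Derivation:
rank_ℚ(R)=2; free=2−2=0
SNF(R) diag = [2, 4] → torsion [2, 4]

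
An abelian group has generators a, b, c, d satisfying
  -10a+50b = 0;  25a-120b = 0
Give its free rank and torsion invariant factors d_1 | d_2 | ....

rank_ℚ(R)=2; free=4−2=2
SNF(R) diag = [5, 10] → torsion [5, 10]

Answer: M ≅ ℤ^2 ⊕ ℤ/5 ⊕ ℤ/10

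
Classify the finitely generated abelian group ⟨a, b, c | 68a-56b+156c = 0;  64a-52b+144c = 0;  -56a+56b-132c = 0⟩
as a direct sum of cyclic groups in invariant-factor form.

Answer: M ≅ ℤ/4 ⊕ ℤ/12 ⊕ ℤ/36

Derivation:
rank_ℚ(R)=3; free=3−3=0
SNF(R) diag = [4, 12, 36] → torsion [4, 12, 36]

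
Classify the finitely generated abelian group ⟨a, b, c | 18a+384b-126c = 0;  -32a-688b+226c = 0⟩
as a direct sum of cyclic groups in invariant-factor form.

rank_ℚ(R)=2; free=3−2=1
SNF(R) diag = [2, 6] → torsion [2, 6]

Answer: M ≅ ℤ^1 ⊕ ℤ/2 ⊕ ℤ/6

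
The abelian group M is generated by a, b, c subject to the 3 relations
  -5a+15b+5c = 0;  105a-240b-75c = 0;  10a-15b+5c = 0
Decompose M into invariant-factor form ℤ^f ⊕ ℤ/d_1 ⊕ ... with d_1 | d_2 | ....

Answer: M ≅ ℤ/5 ⊕ ℤ/15 ⊕ ℤ/45

Derivation:
rank_ℚ(R)=3; free=3−3=0
SNF(R) diag = [5, 15, 45] → torsion [5, 15, 45]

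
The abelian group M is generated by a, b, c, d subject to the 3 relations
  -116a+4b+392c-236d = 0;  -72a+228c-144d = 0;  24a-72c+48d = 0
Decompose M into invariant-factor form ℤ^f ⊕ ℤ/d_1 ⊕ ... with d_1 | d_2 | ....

Answer: M ≅ ℤ^1 ⊕ ℤ/4 ⊕ ℤ/12 ⊕ ℤ/24

Derivation:
rank_ℚ(R)=3; free=4−3=1
SNF(R) diag = [4, 12, 24] → torsion [4, 12, 24]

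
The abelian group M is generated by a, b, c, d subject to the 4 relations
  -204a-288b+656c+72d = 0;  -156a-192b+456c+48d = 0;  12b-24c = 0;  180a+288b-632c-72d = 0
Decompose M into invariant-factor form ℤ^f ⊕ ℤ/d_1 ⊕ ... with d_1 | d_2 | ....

Answer: M ≅ ℤ/4 ⊕ ℤ/12 ⊕ ℤ/24 ⊕ ℤ/24

Derivation:
rank_ℚ(R)=4; free=4−4=0
SNF(R) diag = [4, 12, 24, 24] → torsion [4, 12, 24, 24]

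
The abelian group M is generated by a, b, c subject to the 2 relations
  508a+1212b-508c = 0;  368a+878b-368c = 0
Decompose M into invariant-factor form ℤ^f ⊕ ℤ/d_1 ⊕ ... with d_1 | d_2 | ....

rank_ℚ(R)=2; free=3−2=1
SNF(R) diag = [2, 4] → torsion [2, 4]

Answer: M ≅ ℤ^1 ⊕ ℤ/2 ⊕ ℤ/4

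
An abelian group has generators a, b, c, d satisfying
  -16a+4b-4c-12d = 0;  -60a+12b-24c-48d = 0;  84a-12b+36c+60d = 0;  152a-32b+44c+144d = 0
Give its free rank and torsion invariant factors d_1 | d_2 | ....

Answer: M ≅ ℤ/4 ⊕ ℤ/12 ⊕ ℤ/12 ⊕ ℤ/36

Derivation:
rank_ℚ(R)=4; free=4−4=0
SNF(R) diag = [4, 12, 12, 36] → torsion [4, 12, 12, 36]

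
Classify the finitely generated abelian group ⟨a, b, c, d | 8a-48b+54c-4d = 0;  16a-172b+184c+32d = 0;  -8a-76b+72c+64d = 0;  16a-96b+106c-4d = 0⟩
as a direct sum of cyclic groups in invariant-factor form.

Answer: M ≅ ℤ/2 ⊕ ℤ/4 ⊕ ℤ/8 ⊕ ℤ/24

Derivation:
rank_ℚ(R)=4; free=4−4=0
SNF(R) diag = [2, 4, 8, 24] → torsion [2, 4, 8, 24]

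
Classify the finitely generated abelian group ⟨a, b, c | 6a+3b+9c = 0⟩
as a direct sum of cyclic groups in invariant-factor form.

Answer: M ≅ ℤ^2 ⊕ ℤ/3

Derivation:
rank_ℚ(R)=1; free=3−1=2
SNF(R) diag = [3] → torsion [3]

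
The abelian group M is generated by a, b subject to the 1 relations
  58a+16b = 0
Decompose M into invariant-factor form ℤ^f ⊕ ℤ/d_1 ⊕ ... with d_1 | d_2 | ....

Answer: M ≅ ℤ^1 ⊕ ℤ/2

Derivation:
rank_ℚ(R)=1; free=2−1=1
SNF(R) diag = [2] → torsion [2]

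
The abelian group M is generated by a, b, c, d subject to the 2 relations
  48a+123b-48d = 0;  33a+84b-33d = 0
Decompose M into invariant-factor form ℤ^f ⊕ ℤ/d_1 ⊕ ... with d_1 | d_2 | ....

rank_ℚ(R)=2; free=4−2=2
SNF(R) diag = [3, 9] → torsion [3, 9]

Answer: M ≅ ℤ^2 ⊕ ℤ/3 ⊕ ℤ/9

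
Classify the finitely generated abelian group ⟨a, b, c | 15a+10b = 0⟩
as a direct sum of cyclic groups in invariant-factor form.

rank_ℚ(R)=1; free=3−1=2
SNF(R) diag = [5] → torsion [5]

Answer: M ≅ ℤ^2 ⊕ ℤ/5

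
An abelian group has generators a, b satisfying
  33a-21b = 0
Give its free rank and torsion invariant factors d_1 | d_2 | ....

rank_ℚ(R)=1; free=2−1=1
SNF(R) diag = [3] → torsion [3]

Answer: M ≅ ℤ^1 ⊕ ℤ/3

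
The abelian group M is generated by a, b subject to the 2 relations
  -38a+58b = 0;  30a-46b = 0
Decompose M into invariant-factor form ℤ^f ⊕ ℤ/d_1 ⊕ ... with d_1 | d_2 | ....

Answer: M ≅ ℤ/2 ⊕ ℤ/4

Derivation:
rank_ℚ(R)=2; free=2−2=0
SNF(R) diag = [2, 4] → torsion [2, 4]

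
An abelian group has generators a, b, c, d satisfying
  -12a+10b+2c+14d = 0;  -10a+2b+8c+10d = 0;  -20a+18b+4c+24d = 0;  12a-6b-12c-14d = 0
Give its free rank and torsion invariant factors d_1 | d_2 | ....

rank_ℚ(R)=4; free=4−4=0
SNF(R) diag = [2, 2, 2, 2] → torsion [2, 2, 2, 2]

Answer: M ≅ ℤ/2 ⊕ ℤ/2 ⊕ ℤ/2 ⊕ ℤ/2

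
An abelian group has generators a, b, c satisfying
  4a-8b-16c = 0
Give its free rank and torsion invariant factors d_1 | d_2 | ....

Answer: M ≅ ℤ^2 ⊕ ℤ/4

Derivation:
rank_ℚ(R)=1; free=3−1=2
SNF(R) diag = [4] → torsion [4]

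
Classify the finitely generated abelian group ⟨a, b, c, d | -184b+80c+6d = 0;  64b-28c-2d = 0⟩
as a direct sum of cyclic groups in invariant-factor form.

rank_ℚ(R)=2; free=4−2=2
SNF(R) diag = [2, 4] → torsion [2, 4]

Answer: M ≅ ℤ^2 ⊕ ℤ/2 ⊕ ℤ/4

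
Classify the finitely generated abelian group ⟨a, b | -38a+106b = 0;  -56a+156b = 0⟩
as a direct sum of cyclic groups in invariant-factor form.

Answer: M ≅ ℤ/2 ⊕ ℤ/4

Derivation:
rank_ℚ(R)=2; free=2−2=0
SNF(R) diag = [2, 4] → torsion [2, 4]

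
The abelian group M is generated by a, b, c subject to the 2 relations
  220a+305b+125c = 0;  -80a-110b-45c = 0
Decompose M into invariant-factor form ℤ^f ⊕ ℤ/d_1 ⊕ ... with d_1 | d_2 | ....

Answer: M ≅ ℤ^1 ⊕ ℤ/5 ⊕ ℤ/5

Derivation:
rank_ℚ(R)=2; free=3−2=1
SNF(R) diag = [5, 5] → torsion [5, 5]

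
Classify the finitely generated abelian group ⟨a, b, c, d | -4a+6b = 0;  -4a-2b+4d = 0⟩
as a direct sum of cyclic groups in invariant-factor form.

rank_ℚ(R)=2; free=4−2=2
SNF(R) diag = [2, 4] → torsion [2, 4]

Answer: M ≅ ℤ^2 ⊕ ℤ/2 ⊕ ℤ/4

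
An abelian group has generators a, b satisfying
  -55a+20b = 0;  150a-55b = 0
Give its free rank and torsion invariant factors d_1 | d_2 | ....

rank_ℚ(R)=2; free=2−2=0
SNF(R) diag = [5, 5] → torsion [5, 5]

Answer: M ≅ ℤ/5 ⊕ ℤ/5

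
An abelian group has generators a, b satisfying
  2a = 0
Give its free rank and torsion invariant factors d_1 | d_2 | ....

rank_ℚ(R)=1; free=2−1=1
SNF(R) diag = [2] → torsion [2]

Answer: M ≅ ℤ^1 ⊕ ℤ/2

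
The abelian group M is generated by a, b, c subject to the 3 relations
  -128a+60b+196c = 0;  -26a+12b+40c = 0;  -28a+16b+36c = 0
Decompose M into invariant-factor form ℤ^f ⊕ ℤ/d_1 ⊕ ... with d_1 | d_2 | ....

rank_ℚ(R)=3; free=3−3=0
SNF(R) diag = [2, 4, 12] → torsion [2, 4, 12]

Answer: M ≅ ℤ/2 ⊕ ℤ/4 ⊕ ℤ/12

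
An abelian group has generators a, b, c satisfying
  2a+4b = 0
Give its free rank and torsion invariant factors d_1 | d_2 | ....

Answer: M ≅ ℤ^2 ⊕ ℤ/2

Derivation:
rank_ℚ(R)=1; free=3−1=2
SNF(R) diag = [2] → torsion [2]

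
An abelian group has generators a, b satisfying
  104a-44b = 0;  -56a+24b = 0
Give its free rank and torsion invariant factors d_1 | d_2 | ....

rank_ℚ(R)=2; free=2−2=0
SNF(R) diag = [4, 8] → torsion [4, 8]

Answer: M ≅ ℤ/4 ⊕ ℤ/8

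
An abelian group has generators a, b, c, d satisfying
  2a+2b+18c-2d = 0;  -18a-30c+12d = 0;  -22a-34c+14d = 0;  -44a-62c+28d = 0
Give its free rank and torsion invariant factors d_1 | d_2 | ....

rank_ℚ(R)=4; free=4−4=0
SNF(R) diag = [2, 2, 6, 6] → torsion [2, 2, 6, 6]

Answer: M ≅ ℤ/2 ⊕ ℤ/2 ⊕ ℤ/6 ⊕ ℤ/6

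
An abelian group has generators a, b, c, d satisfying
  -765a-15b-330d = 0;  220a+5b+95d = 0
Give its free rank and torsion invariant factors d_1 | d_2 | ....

Answer: M ≅ ℤ^2 ⊕ ℤ/5 ⊕ ℤ/15

Derivation:
rank_ℚ(R)=2; free=4−2=2
SNF(R) diag = [5, 15] → torsion [5, 15]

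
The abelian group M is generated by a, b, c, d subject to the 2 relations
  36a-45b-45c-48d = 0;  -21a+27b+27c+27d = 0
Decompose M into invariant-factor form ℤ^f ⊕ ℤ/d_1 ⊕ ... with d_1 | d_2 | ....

rank_ℚ(R)=2; free=4−2=2
SNF(R) diag = [3, 3] → torsion [3, 3]

Answer: M ≅ ℤ^2 ⊕ ℤ/3 ⊕ ℤ/3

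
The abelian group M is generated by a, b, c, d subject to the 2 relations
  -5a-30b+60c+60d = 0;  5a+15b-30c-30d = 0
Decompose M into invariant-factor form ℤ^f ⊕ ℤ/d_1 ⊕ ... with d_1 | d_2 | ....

rank_ℚ(R)=2; free=4−2=2
SNF(R) diag = [5, 15] → torsion [5, 15]

Answer: M ≅ ℤ^2 ⊕ ℤ/5 ⊕ ℤ/15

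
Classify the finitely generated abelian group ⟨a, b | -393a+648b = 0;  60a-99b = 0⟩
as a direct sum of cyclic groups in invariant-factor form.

Answer: M ≅ ℤ/3 ⊕ ℤ/9

Derivation:
rank_ℚ(R)=2; free=2−2=0
SNF(R) diag = [3, 9] → torsion [3, 9]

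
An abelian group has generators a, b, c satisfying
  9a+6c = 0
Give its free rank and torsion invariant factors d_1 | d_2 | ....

rank_ℚ(R)=1; free=3−1=2
SNF(R) diag = [3] → torsion [3]

Answer: M ≅ ℤ^2 ⊕ ℤ/3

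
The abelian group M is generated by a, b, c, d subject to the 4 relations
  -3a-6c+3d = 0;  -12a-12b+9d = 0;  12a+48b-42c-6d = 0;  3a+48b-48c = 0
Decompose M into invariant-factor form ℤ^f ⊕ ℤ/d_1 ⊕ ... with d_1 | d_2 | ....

rank_ℚ(R)=4; free=4−4=0
SNF(R) diag = [3, 3, 6, 12] → torsion [3, 3, 6, 12]

Answer: M ≅ ℤ/3 ⊕ ℤ/3 ⊕ ℤ/6 ⊕ ℤ/12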